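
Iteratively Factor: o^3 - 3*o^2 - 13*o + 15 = (o + 3)*(o^2 - 6*o + 5) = (o - 1)*(o + 3)*(o - 5)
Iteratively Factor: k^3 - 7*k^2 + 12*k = (k - 4)*(k^2 - 3*k) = k*(k - 4)*(k - 3)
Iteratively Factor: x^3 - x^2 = (x)*(x^2 - x) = x^2*(x - 1)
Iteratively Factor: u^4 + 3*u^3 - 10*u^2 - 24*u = (u + 2)*(u^3 + u^2 - 12*u) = u*(u + 2)*(u^2 + u - 12) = u*(u + 2)*(u + 4)*(u - 3)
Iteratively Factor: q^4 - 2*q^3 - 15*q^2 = (q)*(q^3 - 2*q^2 - 15*q) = q*(q + 3)*(q^2 - 5*q) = q^2*(q + 3)*(q - 5)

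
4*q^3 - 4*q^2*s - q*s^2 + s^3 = (-2*q + s)*(-q + s)*(2*q + s)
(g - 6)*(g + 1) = g^2 - 5*g - 6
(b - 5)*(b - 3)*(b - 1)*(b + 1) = b^4 - 8*b^3 + 14*b^2 + 8*b - 15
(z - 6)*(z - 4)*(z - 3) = z^3 - 13*z^2 + 54*z - 72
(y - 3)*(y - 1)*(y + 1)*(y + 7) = y^4 + 4*y^3 - 22*y^2 - 4*y + 21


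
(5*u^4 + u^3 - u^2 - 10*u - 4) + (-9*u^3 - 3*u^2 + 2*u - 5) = 5*u^4 - 8*u^3 - 4*u^2 - 8*u - 9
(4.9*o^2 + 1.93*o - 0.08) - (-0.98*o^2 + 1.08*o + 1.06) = 5.88*o^2 + 0.85*o - 1.14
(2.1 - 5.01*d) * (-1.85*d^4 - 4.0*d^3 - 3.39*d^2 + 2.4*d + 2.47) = 9.2685*d^5 + 16.155*d^4 + 8.5839*d^3 - 19.143*d^2 - 7.3347*d + 5.187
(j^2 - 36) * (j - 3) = j^3 - 3*j^2 - 36*j + 108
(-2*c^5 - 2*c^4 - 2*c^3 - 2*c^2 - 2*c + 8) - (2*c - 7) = -2*c^5 - 2*c^4 - 2*c^3 - 2*c^2 - 4*c + 15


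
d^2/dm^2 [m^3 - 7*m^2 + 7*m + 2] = 6*m - 14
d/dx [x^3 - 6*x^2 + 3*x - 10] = 3*x^2 - 12*x + 3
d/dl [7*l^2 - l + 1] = 14*l - 1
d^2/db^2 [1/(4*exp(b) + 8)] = (exp(b) - 2)*exp(b)/(4*(exp(b) + 2)^3)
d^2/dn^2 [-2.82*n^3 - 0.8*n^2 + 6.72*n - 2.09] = -16.92*n - 1.6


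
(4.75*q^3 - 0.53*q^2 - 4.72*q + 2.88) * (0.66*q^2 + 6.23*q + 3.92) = 3.135*q^5 + 29.2427*q^4 + 12.2029*q^3 - 29.5824*q^2 - 0.559999999999999*q + 11.2896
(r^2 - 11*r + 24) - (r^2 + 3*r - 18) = 42 - 14*r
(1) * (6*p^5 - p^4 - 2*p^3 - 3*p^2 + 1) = 6*p^5 - p^4 - 2*p^3 - 3*p^2 + 1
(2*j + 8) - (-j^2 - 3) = j^2 + 2*j + 11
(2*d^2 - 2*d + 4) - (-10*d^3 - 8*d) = 10*d^3 + 2*d^2 + 6*d + 4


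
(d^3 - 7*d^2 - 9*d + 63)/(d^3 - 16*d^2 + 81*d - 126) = (d + 3)/(d - 6)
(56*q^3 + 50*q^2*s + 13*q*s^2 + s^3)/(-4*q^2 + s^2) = (-28*q^2 - 11*q*s - s^2)/(2*q - s)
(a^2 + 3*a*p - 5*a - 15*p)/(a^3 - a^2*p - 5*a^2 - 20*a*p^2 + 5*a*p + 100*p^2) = (-a - 3*p)/(-a^2 + a*p + 20*p^2)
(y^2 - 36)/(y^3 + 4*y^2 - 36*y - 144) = 1/(y + 4)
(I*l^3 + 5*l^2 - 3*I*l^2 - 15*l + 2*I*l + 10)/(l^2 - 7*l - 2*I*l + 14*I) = (I*l^3 + l^2*(5 - 3*I) + l*(-15 + 2*I) + 10)/(l^2 - l*(7 + 2*I) + 14*I)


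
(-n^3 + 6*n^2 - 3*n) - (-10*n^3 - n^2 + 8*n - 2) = 9*n^3 + 7*n^2 - 11*n + 2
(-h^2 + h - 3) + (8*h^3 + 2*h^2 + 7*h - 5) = 8*h^3 + h^2 + 8*h - 8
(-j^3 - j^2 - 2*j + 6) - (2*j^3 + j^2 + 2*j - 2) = -3*j^3 - 2*j^2 - 4*j + 8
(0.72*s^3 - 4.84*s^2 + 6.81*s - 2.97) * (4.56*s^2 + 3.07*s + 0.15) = 3.2832*s^5 - 19.86*s^4 + 16.3028*s^3 + 6.6375*s^2 - 8.0964*s - 0.4455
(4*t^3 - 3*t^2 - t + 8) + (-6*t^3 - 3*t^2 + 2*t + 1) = -2*t^3 - 6*t^2 + t + 9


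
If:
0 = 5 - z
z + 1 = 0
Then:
No Solution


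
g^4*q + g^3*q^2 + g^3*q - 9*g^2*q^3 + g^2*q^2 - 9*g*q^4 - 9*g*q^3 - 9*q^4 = (g - 3*q)*(g + q)*(g + 3*q)*(g*q + q)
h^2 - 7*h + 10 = (h - 5)*(h - 2)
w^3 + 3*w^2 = w^2*(w + 3)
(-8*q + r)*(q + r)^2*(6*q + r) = -48*q^4 - 98*q^3*r - 51*q^2*r^2 + r^4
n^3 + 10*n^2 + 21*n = n*(n + 3)*(n + 7)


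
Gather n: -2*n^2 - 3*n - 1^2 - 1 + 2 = -2*n^2 - 3*n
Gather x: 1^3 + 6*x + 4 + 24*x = 30*x + 5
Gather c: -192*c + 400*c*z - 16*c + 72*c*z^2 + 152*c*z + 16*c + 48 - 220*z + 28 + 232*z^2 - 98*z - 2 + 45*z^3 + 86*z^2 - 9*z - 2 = c*(72*z^2 + 552*z - 192) + 45*z^3 + 318*z^2 - 327*z + 72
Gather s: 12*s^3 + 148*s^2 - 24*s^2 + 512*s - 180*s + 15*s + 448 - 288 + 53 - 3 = 12*s^3 + 124*s^2 + 347*s + 210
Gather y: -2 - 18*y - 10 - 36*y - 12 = -54*y - 24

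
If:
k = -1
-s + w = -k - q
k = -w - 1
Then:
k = -1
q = s + 1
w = 0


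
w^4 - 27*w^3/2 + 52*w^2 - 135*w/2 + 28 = (w - 8)*(w - 7/2)*(w - 1)^2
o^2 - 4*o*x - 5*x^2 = (o - 5*x)*(o + x)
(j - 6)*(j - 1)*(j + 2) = j^3 - 5*j^2 - 8*j + 12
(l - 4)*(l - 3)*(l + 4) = l^3 - 3*l^2 - 16*l + 48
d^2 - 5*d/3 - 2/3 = (d - 2)*(d + 1/3)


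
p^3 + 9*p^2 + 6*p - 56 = (p - 2)*(p + 4)*(p + 7)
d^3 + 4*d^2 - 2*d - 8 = (d + 4)*(d - sqrt(2))*(d + sqrt(2))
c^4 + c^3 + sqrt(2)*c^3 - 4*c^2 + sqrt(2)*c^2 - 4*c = c*(c + 1)*(c - sqrt(2))*(c + 2*sqrt(2))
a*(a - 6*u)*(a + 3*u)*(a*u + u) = a^4*u - 3*a^3*u^2 + a^3*u - 18*a^2*u^3 - 3*a^2*u^2 - 18*a*u^3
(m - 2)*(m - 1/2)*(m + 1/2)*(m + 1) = m^4 - m^3 - 9*m^2/4 + m/4 + 1/2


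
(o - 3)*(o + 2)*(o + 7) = o^3 + 6*o^2 - 13*o - 42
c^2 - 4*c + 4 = (c - 2)^2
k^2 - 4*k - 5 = (k - 5)*(k + 1)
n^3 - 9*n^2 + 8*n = n*(n - 8)*(n - 1)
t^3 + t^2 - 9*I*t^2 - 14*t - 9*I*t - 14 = (t + 1)*(t - 7*I)*(t - 2*I)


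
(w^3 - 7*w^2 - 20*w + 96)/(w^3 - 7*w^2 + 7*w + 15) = (w^2 - 4*w - 32)/(w^2 - 4*w - 5)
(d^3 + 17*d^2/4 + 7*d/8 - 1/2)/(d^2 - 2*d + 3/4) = (8*d^3 + 34*d^2 + 7*d - 4)/(2*(4*d^2 - 8*d + 3))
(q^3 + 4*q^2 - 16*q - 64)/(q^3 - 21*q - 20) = (q^2 - 16)/(q^2 - 4*q - 5)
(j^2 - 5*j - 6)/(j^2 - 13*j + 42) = (j + 1)/(j - 7)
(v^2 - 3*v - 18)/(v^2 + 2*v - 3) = (v - 6)/(v - 1)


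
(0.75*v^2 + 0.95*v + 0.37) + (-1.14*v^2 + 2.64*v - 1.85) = -0.39*v^2 + 3.59*v - 1.48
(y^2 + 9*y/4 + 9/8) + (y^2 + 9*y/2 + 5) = 2*y^2 + 27*y/4 + 49/8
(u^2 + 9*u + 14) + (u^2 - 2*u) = 2*u^2 + 7*u + 14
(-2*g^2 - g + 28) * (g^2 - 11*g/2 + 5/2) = -2*g^4 + 10*g^3 + 57*g^2/2 - 313*g/2 + 70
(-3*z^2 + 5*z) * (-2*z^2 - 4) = 6*z^4 - 10*z^3 + 12*z^2 - 20*z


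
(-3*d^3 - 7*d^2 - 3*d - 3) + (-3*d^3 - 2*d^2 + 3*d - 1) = -6*d^3 - 9*d^2 - 4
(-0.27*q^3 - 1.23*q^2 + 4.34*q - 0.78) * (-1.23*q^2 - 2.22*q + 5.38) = 0.3321*q^5 + 2.1123*q^4 - 4.0602*q^3 - 15.2928*q^2 + 25.0808*q - 4.1964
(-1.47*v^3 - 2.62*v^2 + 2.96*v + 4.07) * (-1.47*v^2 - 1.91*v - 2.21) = 2.1609*v^5 + 6.6591*v^4 + 3.9017*v^3 - 5.8463*v^2 - 14.3153*v - 8.9947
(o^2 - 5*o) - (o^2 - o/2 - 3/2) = 3/2 - 9*o/2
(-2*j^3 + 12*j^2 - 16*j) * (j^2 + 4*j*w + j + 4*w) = -2*j^5 - 8*j^4*w + 10*j^4 + 40*j^3*w - 4*j^3 - 16*j^2*w - 16*j^2 - 64*j*w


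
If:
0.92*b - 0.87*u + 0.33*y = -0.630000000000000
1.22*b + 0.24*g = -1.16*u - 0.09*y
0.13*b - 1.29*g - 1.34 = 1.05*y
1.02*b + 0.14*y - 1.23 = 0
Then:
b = -108.04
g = -659.80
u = 188.39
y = 795.96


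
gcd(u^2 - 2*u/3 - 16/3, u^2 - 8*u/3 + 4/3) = 1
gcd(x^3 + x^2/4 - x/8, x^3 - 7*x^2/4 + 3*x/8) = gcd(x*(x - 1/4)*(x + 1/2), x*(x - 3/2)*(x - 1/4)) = x^2 - x/4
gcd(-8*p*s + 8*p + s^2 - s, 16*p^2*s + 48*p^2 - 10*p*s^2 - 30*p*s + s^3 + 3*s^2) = 8*p - s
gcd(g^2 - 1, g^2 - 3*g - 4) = g + 1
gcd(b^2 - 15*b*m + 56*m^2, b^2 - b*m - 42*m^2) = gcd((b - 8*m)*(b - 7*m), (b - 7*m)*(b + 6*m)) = b - 7*m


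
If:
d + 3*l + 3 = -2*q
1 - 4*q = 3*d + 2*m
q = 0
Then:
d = 1/3 - 2*m/3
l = 2*m/9 - 10/9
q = 0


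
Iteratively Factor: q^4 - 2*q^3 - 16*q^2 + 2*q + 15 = (q - 5)*(q^3 + 3*q^2 - q - 3) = (q - 5)*(q + 3)*(q^2 - 1) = (q - 5)*(q + 1)*(q + 3)*(q - 1)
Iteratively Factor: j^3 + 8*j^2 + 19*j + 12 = (j + 3)*(j^2 + 5*j + 4) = (j + 1)*(j + 3)*(j + 4)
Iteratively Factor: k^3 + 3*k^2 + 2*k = (k + 2)*(k^2 + k) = (k + 1)*(k + 2)*(k)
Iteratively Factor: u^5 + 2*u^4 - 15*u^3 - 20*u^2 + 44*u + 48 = (u - 2)*(u^4 + 4*u^3 - 7*u^2 - 34*u - 24) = (u - 2)*(u + 4)*(u^3 - 7*u - 6) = (u - 2)*(u + 1)*(u + 4)*(u^2 - u - 6) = (u - 2)*(u + 1)*(u + 2)*(u + 4)*(u - 3)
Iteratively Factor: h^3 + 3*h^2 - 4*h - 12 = (h + 3)*(h^2 - 4) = (h - 2)*(h + 3)*(h + 2)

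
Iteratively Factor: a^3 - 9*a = (a - 3)*(a^2 + 3*a) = a*(a - 3)*(a + 3)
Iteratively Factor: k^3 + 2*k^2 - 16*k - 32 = (k - 4)*(k^2 + 6*k + 8) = (k - 4)*(k + 4)*(k + 2)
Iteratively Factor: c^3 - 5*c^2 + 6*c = (c - 3)*(c^2 - 2*c) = c*(c - 3)*(c - 2)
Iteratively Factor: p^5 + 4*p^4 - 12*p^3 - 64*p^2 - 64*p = (p + 2)*(p^4 + 2*p^3 - 16*p^2 - 32*p) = (p + 2)*(p + 4)*(p^3 - 2*p^2 - 8*p) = (p - 4)*(p + 2)*(p + 4)*(p^2 + 2*p) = (p - 4)*(p + 2)^2*(p + 4)*(p)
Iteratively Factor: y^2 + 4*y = (y)*(y + 4)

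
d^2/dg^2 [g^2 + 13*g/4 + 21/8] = 2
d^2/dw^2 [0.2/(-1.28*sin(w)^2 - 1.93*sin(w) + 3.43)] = (1.31072*sin(w)^4 + 1.48224*sin(w)^3 + 2.29122*sin(w)^2 - 1.6405*sin(w) - 3.24612)/(1.28*sin(w)^2 + 1.93*sin(w) - 3.43)^3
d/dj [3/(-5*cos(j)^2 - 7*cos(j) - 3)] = -3*(10*cos(j) + 7)*sin(j)/(5*cos(j)^2 + 7*cos(j) + 3)^2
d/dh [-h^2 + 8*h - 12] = 8 - 2*h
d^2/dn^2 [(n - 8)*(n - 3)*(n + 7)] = 6*n - 8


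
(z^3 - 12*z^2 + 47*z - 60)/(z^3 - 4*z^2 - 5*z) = (z^2 - 7*z + 12)/(z*(z + 1))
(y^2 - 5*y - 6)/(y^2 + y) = (y - 6)/y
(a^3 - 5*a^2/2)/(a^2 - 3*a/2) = a*(2*a - 5)/(2*a - 3)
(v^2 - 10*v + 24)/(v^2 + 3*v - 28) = (v - 6)/(v + 7)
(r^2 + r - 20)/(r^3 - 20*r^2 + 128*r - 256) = (r + 5)/(r^2 - 16*r + 64)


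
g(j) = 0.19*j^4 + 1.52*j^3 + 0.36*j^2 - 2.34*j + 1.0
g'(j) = 0.76*j^3 + 4.56*j^2 + 0.72*j - 2.34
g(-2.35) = -5.44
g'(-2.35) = 11.29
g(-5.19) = -51.80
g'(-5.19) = 10.51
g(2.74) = 39.27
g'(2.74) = 49.50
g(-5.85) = -54.77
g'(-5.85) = -2.65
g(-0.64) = 2.28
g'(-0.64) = -1.13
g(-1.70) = 0.14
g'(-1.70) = 5.88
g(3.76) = 116.07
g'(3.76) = 105.23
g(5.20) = 351.21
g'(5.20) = 231.57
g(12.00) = 6591.16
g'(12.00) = 1976.22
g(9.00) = 2363.77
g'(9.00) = 927.54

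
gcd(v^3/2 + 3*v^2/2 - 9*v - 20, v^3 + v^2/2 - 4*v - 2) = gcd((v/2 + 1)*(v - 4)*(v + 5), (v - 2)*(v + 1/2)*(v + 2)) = v + 2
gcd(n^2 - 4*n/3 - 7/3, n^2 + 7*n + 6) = n + 1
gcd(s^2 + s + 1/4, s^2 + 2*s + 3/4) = s + 1/2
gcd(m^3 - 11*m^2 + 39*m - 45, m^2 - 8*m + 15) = m^2 - 8*m + 15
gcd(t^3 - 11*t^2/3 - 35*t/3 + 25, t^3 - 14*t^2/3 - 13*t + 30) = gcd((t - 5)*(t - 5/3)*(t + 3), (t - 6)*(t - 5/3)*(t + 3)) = t^2 + 4*t/3 - 5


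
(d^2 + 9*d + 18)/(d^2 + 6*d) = (d + 3)/d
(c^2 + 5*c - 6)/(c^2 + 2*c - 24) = (c - 1)/(c - 4)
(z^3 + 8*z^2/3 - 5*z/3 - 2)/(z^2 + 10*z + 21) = (3*z^2 - z - 2)/(3*(z + 7))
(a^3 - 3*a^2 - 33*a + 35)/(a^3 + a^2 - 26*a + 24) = (a^2 - 2*a - 35)/(a^2 + 2*a - 24)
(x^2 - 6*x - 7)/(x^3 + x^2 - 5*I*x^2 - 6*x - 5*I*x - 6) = (x - 7)/(x^2 - 5*I*x - 6)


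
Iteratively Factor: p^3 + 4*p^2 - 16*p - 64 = (p + 4)*(p^2 - 16) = (p + 4)^2*(p - 4)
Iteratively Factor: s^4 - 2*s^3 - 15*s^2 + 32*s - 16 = (s - 4)*(s^3 + 2*s^2 - 7*s + 4) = (s - 4)*(s + 4)*(s^2 - 2*s + 1) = (s - 4)*(s - 1)*(s + 4)*(s - 1)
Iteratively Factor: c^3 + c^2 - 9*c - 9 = (c - 3)*(c^2 + 4*c + 3) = (c - 3)*(c + 1)*(c + 3)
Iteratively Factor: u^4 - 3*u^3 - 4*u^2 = (u)*(u^3 - 3*u^2 - 4*u) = u*(u - 4)*(u^2 + u) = u*(u - 4)*(u + 1)*(u)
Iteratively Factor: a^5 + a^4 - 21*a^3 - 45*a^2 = (a + 3)*(a^4 - 2*a^3 - 15*a^2) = a*(a + 3)*(a^3 - 2*a^2 - 15*a) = a^2*(a + 3)*(a^2 - 2*a - 15) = a^2*(a + 3)^2*(a - 5)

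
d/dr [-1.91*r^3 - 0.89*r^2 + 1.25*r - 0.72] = -5.73*r^2 - 1.78*r + 1.25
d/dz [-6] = 0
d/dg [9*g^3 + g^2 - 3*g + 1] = 27*g^2 + 2*g - 3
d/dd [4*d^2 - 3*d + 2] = 8*d - 3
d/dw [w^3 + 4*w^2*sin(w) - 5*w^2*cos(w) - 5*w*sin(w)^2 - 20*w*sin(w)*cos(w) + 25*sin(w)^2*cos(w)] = 5*w^2*sin(w) + 4*w^2*cos(w) + 3*w^2 + 8*w*sin(w) - 5*w*sin(2*w) - 10*w*cos(w) - 20*w*cos(2*w) - 25*sin(w)/4 - 10*sin(2*w) + 75*sin(3*w)/4 + 5*cos(2*w)/2 - 5/2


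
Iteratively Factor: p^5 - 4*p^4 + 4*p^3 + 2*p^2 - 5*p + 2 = (p - 2)*(p^4 - 2*p^3 + 2*p - 1) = (p - 2)*(p - 1)*(p^3 - p^2 - p + 1) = (p - 2)*(p - 1)^2*(p^2 - 1) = (p - 2)*(p - 1)^2*(p + 1)*(p - 1)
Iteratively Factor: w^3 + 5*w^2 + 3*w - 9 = (w + 3)*(w^2 + 2*w - 3) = (w + 3)^2*(w - 1)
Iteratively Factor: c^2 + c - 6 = (c + 3)*(c - 2)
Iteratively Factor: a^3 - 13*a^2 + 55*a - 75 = (a - 5)*(a^2 - 8*a + 15) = (a - 5)^2*(a - 3)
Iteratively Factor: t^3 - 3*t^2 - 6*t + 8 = (t + 2)*(t^2 - 5*t + 4) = (t - 1)*(t + 2)*(t - 4)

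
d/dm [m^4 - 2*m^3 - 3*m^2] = 2*m*(2*m^2 - 3*m - 3)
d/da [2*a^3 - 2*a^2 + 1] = 2*a*(3*a - 2)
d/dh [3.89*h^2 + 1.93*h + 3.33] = 7.78*h + 1.93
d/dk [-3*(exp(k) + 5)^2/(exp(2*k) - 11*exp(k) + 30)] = (63*exp(2*k) - 30*exp(k) - 1725)*exp(k)/(exp(4*k) - 22*exp(3*k) + 181*exp(2*k) - 660*exp(k) + 900)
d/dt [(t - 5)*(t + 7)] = 2*t + 2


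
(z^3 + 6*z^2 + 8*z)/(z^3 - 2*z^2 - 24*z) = (z + 2)/(z - 6)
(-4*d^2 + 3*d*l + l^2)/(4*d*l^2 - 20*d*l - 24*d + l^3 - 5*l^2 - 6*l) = (-d + l)/(l^2 - 5*l - 6)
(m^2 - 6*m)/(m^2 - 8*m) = (m - 6)/(m - 8)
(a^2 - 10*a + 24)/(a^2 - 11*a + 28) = (a - 6)/(a - 7)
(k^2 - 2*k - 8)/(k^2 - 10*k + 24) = (k + 2)/(k - 6)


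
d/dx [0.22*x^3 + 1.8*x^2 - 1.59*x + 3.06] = 0.66*x^2 + 3.6*x - 1.59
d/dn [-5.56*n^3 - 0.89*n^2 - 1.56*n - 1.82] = -16.68*n^2 - 1.78*n - 1.56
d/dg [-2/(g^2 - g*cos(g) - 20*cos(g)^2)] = 2*(g*sin(g) + 2*g + 20*sin(2*g) - cos(g))/((g - 5*cos(g))^2*(g + 4*cos(g))^2)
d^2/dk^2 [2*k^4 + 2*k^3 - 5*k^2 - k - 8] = 24*k^2 + 12*k - 10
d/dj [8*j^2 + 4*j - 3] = 16*j + 4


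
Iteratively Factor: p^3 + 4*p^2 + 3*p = (p + 3)*(p^2 + p) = p*(p + 3)*(p + 1)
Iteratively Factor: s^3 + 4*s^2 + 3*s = (s + 3)*(s^2 + s) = s*(s + 3)*(s + 1)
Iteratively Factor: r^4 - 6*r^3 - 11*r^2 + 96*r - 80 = (r - 4)*(r^3 - 2*r^2 - 19*r + 20) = (r - 4)*(r - 1)*(r^2 - r - 20) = (r - 5)*(r - 4)*(r - 1)*(r + 4)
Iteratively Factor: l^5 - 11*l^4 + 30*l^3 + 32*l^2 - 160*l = (l)*(l^4 - 11*l^3 + 30*l^2 + 32*l - 160) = l*(l - 4)*(l^3 - 7*l^2 + 2*l + 40) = l*(l - 4)*(l + 2)*(l^2 - 9*l + 20) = l*(l - 4)^2*(l + 2)*(l - 5)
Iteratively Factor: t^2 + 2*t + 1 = (t + 1)*(t + 1)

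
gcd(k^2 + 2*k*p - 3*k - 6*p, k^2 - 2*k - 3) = k - 3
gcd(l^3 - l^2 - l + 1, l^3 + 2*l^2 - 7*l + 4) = l^2 - 2*l + 1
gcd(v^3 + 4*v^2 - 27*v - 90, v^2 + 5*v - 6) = v + 6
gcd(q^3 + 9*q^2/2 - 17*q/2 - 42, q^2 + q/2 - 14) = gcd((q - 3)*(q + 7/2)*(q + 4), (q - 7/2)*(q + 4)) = q + 4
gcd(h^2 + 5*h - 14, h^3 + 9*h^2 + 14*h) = h + 7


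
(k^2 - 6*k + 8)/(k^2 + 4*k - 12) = (k - 4)/(k + 6)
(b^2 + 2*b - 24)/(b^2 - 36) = (b - 4)/(b - 6)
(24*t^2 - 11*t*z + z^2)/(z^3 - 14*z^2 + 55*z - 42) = (24*t^2 - 11*t*z + z^2)/(z^3 - 14*z^2 + 55*z - 42)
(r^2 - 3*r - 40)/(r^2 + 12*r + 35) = (r - 8)/(r + 7)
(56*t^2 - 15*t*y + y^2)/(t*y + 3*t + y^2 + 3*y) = (56*t^2 - 15*t*y + y^2)/(t*y + 3*t + y^2 + 3*y)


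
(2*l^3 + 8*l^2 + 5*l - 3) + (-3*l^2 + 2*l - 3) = 2*l^3 + 5*l^2 + 7*l - 6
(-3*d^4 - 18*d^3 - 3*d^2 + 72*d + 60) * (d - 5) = -3*d^5 - 3*d^4 + 87*d^3 + 87*d^2 - 300*d - 300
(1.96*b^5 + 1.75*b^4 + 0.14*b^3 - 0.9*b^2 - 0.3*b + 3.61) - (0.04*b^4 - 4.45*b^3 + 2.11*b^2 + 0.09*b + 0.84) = 1.96*b^5 + 1.71*b^4 + 4.59*b^3 - 3.01*b^2 - 0.39*b + 2.77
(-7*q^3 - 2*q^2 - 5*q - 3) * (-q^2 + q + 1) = 7*q^5 - 5*q^4 - 4*q^3 - 4*q^2 - 8*q - 3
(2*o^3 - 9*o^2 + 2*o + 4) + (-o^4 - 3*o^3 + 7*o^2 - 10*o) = -o^4 - o^3 - 2*o^2 - 8*o + 4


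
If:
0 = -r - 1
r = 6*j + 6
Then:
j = -7/6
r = -1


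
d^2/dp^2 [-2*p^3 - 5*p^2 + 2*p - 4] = -12*p - 10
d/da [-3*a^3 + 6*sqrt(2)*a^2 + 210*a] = -9*a^2 + 12*sqrt(2)*a + 210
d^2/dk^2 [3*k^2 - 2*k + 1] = 6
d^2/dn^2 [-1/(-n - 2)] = 2/(n + 2)^3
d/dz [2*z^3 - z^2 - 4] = 2*z*(3*z - 1)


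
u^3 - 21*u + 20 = (u - 4)*(u - 1)*(u + 5)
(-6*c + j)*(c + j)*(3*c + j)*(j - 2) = -18*c^3*j + 36*c^3 - 21*c^2*j^2 + 42*c^2*j - 2*c*j^3 + 4*c*j^2 + j^4 - 2*j^3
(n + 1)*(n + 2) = n^2 + 3*n + 2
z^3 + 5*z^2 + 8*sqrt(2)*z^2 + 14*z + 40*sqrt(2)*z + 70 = (z + 5)*(z + sqrt(2))*(z + 7*sqrt(2))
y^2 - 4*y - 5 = (y - 5)*(y + 1)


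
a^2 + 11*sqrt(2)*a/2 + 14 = (a + 2*sqrt(2))*(a + 7*sqrt(2)/2)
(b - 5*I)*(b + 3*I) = b^2 - 2*I*b + 15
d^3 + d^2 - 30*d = d*(d - 5)*(d + 6)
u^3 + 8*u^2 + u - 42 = (u - 2)*(u + 3)*(u + 7)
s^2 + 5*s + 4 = (s + 1)*(s + 4)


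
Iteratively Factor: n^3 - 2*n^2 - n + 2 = (n + 1)*(n^2 - 3*n + 2) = (n - 1)*(n + 1)*(n - 2)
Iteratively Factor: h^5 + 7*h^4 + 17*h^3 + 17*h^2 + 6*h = (h + 2)*(h^4 + 5*h^3 + 7*h^2 + 3*h) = h*(h + 2)*(h^3 + 5*h^2 + 7*h + 3) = h*(h + 1)*(h + 2)*(h^2 + 4*h + 3) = h*(h + 1)^2*(h + 2)*(h + 3)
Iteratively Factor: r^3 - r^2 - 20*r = (r + 4)*(r^2 - 5*r) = r*(r + 4)*(r - 5)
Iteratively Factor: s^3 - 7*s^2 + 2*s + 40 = (s + 2)*(s^2 - 9*s + 20) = (s - 5)*(s + 2)*(s - 4)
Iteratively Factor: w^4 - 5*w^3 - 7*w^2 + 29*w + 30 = (w + 2)*(w^3 - 7*w^2 + 7*w + 15) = (w + 1)*(w + 2)*(w^2 - 8*w + 15) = (w - 3)*(w + 1)*(w + 2)*(w - 5)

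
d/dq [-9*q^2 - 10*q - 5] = -18*q - 10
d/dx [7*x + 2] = 7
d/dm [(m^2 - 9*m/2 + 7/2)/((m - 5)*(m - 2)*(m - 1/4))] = 2*(-8*m^4 + 72*m^3 - 251*m^2 + 366*m - 239)/(16*m^6 - 232*m^5 + 1217*m^4 - 2806*m^3 + 2789*m^2 - 940*m + 100)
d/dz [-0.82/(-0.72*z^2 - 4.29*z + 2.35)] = (-1.1808*z - 3.5178)/(0.72*z^2 + 4.29*z - 2.35)^2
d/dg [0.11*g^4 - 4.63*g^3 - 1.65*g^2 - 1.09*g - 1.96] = 0.44*g^3 - 13.89*g^2 - 3.3*g - 1.09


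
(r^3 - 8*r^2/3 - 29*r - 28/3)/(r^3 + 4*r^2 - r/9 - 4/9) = 3*(r - 7)/(3*r - 1)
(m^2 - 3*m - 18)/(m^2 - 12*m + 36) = (m + 3)/(m - 6)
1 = 1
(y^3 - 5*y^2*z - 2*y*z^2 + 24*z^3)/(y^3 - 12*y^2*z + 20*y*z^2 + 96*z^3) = (y^2 - 7*y*z + 12*z^2)/(y^2 - 14*y*z + 48*z^2)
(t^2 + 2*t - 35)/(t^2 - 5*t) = (t + 7)/t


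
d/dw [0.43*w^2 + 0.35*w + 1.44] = 0.86*w + 0.35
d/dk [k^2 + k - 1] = 2*k + 1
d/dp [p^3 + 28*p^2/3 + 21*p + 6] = 3*p^2 + 56*p/3 + 21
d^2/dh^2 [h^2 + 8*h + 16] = 2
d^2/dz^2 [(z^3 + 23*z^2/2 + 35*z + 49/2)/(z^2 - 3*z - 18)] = (193*z^3 + 1713*z^2 + 5283*z + 4995)/(z^6 - 9*z^5 - 27*z^4 + 297*z^3 + 486*z^2 - 2916*z - 5832)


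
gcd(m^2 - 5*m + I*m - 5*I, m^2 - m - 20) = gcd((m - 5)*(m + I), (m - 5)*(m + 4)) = m - 5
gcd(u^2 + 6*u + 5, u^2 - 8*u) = 1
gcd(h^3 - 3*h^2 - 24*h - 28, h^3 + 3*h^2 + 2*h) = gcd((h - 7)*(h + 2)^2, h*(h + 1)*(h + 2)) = h + 2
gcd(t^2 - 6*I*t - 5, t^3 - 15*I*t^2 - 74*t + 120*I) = t - 5*I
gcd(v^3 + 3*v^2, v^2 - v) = v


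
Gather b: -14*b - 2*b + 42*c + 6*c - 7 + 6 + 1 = -16*b + 48*c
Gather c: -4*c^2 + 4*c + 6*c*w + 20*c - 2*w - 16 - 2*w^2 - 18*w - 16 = -4*c^2 + c*(6*w + 24) - 2*w^2 - 20*w - 32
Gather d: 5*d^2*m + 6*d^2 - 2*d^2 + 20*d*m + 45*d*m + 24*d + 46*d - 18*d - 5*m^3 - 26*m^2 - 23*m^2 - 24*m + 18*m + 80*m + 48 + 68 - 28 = d^2*(5*m + 4) + d*(65*m + 52) - 5*m^3 - 49*m^2 + 74*m + 88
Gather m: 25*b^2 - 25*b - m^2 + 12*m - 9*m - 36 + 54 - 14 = 25*b^2 - 25*b - m^2 + 3*m + 4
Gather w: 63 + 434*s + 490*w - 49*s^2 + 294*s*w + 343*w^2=-49*s^2 + 434*s + 343*w^2 + w*(294*s + 490) + 63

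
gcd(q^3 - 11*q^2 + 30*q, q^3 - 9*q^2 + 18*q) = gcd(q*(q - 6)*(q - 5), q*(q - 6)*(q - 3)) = q^2 - 6*q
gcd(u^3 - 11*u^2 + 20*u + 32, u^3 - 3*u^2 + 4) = u + 1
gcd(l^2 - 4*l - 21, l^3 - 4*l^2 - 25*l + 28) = l - 7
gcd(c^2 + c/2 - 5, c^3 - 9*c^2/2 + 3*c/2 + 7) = c - 2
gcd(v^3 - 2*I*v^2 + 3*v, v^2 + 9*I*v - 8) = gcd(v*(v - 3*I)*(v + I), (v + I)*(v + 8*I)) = v + I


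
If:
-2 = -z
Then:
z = 2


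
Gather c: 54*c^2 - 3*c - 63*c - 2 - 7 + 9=54*c^2 - 66*c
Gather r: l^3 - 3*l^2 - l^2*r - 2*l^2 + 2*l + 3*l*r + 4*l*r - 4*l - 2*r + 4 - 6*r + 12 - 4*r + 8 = l^3 - 5*l^2 - 2*l + r*(-l^2 + 7*l - 12) + 24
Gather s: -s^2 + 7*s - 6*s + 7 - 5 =-s^2 + s + 2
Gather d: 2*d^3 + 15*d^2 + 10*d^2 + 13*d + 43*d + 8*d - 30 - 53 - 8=2*d^3 + 25*d^2 + 64*d - 91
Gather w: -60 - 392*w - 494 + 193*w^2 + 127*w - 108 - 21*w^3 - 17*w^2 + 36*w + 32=-21*w^3 + 176*w^2 - 229*w - 630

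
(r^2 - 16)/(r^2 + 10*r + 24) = (r - 4)/(r + 6)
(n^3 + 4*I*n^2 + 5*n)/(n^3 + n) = (n + 5*I)/(n + I)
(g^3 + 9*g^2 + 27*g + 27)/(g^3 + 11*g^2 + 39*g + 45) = (g + 3)/(g + 5)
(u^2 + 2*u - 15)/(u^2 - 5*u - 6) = (-u^2 - 2*u + 15)/(-u^2 + 5*u + 6)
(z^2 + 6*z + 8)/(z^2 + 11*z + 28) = (z + 2)/(z + 7)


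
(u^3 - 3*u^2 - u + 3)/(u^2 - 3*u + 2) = (u^2 - 2*u - 3)/(u - 2)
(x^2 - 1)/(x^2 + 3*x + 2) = (x - 1)/(x + 2)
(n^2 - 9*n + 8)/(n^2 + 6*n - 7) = (n - 8)/(n + 7)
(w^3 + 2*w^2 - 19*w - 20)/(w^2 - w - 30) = (w^2 - 3*w - 4)/(w - 6)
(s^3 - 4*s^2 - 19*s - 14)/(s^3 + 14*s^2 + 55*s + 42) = (s^2 - 5*s - 14)/(s^2 + 13*s + 42)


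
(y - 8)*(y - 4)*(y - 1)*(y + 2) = y^4 - 11*y^3 + 18*y^2 + 56*y - 64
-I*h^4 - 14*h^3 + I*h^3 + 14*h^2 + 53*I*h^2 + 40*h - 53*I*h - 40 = (h - 8*I)*(h - 5*I)*(h - I)*(-I*h + I)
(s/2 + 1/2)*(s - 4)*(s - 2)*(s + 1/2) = s^4/2 - 9*s^3/4 - s^2/4 + 9*s/2 + 2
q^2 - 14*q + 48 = (q - 8)*(q - 6)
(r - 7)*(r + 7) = r^2 - 49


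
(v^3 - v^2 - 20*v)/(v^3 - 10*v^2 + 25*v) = (v + 4)/(v - 5)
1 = 1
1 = 1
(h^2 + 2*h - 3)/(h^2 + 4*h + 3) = (h - 1)/(h + 1)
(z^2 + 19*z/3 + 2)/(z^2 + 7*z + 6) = (z + 1/3)/(z + 1)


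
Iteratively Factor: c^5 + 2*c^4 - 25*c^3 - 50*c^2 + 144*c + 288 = (c - 4)*(c^4 + 6*c^3 - c^2 - 54*c - 72) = (c - 4)*(c - 3)*(c^3 + 9*c^2 + 26*c + 24) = (c - 4)*(c - 3)*(c + 3)*(c^2 + 6*c + 8) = (c - 4)*(c - 3)*(c + 2)*(c + 3)*(c + 4)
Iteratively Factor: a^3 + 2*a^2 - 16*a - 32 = (a + 4)*(a^2 - 2*a - 8) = (a - 4)*(a + 4)*(a + 2)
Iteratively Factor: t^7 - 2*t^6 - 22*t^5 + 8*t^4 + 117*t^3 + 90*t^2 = (t + 3)*(t^6 - 5*t^5 - 7*t^4 + 29*t^3 + 30*t^2) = t*(t + 3)*(t^5 - 5*t^4 - 7*t^3 + 29*t^2 + 30*t) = t*(t - 5)*(t + 3)*(t^4 - 7*t^2 - 6*t) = t*(t - 5)*(t - 3)*(t + 3)*(t^3 + 3*t^2 + 2*t) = t^2*(t - 5)*(t - 3)*(t + 3)*(t^2 + 3*t + 2) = t^2*(t - 5)*(t - 3)*(t + 1)*(t + 3)*(t + 2)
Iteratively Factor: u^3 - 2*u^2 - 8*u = (u)*(u^2 - 2*u - 8) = u*(u + 2)*(u - 4)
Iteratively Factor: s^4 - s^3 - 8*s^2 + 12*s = (s - 2)*(s^3 + s^2 - 6*s) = (s - 2)^2*(s^2 + 3*s) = (s - 2)^2*(s + 3)*(s)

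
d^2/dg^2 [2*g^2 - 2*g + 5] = 4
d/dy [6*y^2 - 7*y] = 12*y - 7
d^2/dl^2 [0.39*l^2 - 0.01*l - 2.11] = 0.780000000000000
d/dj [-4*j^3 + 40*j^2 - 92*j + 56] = -12*j^2 + 80*j - 92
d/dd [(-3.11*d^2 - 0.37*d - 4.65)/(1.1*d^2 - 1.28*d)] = (4.3878*d^2 + 10.23*d - 5.952)/(d^2*(1.21*d^2 - 2.816*d + 1.6384))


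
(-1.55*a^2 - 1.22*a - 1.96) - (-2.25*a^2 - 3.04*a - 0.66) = 0.7*a^2 + 1.82*a - 1.3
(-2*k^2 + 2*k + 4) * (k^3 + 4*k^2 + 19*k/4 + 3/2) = -2*k^5 - 6*k^4 + 5*k^3/2 + 45*k^2/2 + 22*k + 6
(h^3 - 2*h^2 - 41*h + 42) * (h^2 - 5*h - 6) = h^5 - 7*h^4 - 37*h^3 + 259*h^2 + 36*h - 252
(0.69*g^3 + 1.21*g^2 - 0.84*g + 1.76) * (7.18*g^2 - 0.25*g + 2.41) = 4.9542*g^5 + 8.5153*g^4 - 4.6708*g^3 + 15.7629*g^2 - 2.4644*g + 4.2416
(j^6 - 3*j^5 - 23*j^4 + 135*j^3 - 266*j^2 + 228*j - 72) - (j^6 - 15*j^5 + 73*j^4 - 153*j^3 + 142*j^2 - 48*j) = 12*j^5 - 96*j^4 + 288*j^3 - 408*j^2 + 276*j - 72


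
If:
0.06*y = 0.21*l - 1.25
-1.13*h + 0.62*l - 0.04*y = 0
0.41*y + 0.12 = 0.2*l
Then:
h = 3.63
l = 6.82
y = 3.03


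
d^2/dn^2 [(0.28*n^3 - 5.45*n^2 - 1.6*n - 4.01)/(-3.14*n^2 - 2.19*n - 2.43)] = (-3.5527136788005e-15*n^5 - 41.817124*n^3 - 21.2260199999999*n^2 + 82.280844*n + 24.604488)/(30.959144*n^6 + 64.777572*n^5 + 117.055746*n^4 + 110.764287*n^3 + 90.587727*n^2 + 38.795193*n + 14.348907)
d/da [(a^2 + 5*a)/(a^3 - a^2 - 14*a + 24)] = (a*(a + 5)*(-3*a^2 + 2*a + 14) + (2*a + 5)*(a^3 - a^2 - 14*a + 24))/(a^3 - a^2 - 14*a + 24)^2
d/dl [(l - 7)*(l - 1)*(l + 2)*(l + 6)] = 4*l^3 - 90*l - 40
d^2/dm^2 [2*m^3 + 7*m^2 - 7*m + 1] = 12*m + 14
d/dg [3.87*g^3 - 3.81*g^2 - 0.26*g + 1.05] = 11.61*g^2 - 7.62*g - 0.26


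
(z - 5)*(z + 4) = z^2 - z - 20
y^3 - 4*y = y*(y - 2)*(y + 2)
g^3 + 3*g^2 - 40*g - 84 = (g - 6)*(g + 2)*(g + 7)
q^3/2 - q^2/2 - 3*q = q*(q/2 + 1)*(q - 3)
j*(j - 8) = j^2 - 8*j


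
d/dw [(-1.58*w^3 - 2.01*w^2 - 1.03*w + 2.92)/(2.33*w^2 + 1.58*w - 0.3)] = (-3.6814*w^4 - 4.9928*w^3 + 0.6461*w^2 - 12.4012*w - 4.3046)/(5.4289*w^4 + 7.3628*w^3 + 1.0984*w^2 - 0.948*w + 0.09)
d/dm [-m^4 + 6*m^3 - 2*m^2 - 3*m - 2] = -4*m^3 + 18*m^2 - 4*m - 3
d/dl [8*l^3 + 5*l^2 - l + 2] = 24*l^2 + 10*l - 1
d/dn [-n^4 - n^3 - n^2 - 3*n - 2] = -4*n^3 - 3*n^2 - 2*n - 3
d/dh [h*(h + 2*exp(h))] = 2*h*exp(h) + 2*h + 2*exp(h)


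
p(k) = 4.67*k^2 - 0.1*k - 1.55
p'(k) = 9.34*k - 0.1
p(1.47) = 8.39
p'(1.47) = 13.63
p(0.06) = -1.54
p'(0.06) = 0.46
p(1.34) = 6.70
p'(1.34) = 12.42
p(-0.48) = -0.43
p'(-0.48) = -4.58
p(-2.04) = 18.09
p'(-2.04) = -19.15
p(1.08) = 3.79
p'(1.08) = 9.99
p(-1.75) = 12.93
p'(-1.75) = -16.44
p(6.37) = 187.31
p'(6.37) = 59.40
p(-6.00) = 167.17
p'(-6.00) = -56.14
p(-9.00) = 377.62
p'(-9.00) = -84.16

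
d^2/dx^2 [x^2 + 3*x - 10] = 2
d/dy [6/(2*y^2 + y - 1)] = 6*(-4*y - 1)/(2*y^2 + y - 1)^2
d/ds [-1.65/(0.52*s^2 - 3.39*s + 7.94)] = (1.716*s - 5.5935)/(0.52*s^2 - 3.39*s + 7.94)^2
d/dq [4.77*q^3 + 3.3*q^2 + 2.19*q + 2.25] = 14.31*q^2 + 6.6*q + 2.19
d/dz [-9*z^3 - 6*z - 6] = -27*z^2 - 6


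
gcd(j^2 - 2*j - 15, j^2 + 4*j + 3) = j + 3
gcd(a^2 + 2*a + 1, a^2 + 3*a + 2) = a + 1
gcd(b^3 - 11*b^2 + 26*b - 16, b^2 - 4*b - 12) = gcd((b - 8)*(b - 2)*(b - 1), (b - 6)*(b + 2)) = 1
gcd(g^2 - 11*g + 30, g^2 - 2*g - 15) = g - 5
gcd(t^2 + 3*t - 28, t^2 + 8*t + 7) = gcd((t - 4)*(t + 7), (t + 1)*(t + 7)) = t + 7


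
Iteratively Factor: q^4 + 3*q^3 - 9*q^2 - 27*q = (q + 3)*(q^3 - 9*q) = q*(q + 3)*(q^2 - 9) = q*(q + 3)^2*(q - 3)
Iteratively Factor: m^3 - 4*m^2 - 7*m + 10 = (m + 2)*(m^2 - 6*m + 5) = (m - 5)*(m + 2)*(m - 1)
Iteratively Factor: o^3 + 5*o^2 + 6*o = (o + 2)*(o^2 + 3*o) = (o + 2)*(o + 3)*(o)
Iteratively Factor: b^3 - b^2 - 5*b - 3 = (b + 1)*(b^2 - 2*b - 3) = (b - 3)*(b + 1)*(b + 1)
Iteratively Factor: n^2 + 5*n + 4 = (n + 1)*(n + 4)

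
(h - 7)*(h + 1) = h^2 - 6*h - 7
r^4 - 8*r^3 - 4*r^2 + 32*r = r*(r - 8)*(r - 2)*(r + 2)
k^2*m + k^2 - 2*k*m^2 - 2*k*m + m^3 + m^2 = (-k + m)^2*(m + 1)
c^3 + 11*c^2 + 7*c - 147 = (c - 3)*(c + 7)^2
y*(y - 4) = y^2 - 4*y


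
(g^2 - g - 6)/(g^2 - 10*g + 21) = (g + 2)/(g - 7)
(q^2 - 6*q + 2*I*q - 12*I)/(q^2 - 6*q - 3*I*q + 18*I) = (q + 2*I)/(q - 3*I)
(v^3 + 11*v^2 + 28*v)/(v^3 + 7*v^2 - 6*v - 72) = v*(v + 7)/(v^2 + 3*v - 18)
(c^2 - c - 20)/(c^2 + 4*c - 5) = (c^2 - c - 20)/(c^2 + 4*c - 5)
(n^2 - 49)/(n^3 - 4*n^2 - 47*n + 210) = (n - 7)/(n^2 - 11*n + 30)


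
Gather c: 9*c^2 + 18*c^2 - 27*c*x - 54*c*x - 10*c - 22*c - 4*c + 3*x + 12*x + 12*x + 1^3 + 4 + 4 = 27*c^2 + c*(-81*x - 36) + 27*x + 9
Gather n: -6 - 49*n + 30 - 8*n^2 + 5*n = -8*n^2 - 44*n + 24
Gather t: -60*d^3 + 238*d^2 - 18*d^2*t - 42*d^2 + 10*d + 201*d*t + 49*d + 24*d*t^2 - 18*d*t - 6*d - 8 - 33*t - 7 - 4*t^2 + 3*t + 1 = -60*d^3 + 196*d^2 + 53*d + t^2*(24*d - 4) + t*(-18*d^2 + 183*d - 30) - 14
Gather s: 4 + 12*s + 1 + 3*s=15*s + 5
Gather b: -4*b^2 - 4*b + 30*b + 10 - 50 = -4*b^2 + 26*b - 40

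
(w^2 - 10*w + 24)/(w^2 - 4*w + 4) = (w^2 - 10*w + 24)/(w^2 - 4*w + 4)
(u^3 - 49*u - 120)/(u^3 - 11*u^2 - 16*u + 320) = (u + 3)/(u - 8)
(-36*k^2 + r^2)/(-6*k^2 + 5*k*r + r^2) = (-6*k + r)/(-k + r)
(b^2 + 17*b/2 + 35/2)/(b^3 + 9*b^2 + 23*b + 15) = (b + 7/2)/(b^2 + 4*b + 3)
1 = 1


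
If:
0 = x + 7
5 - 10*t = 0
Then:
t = 1/2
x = -7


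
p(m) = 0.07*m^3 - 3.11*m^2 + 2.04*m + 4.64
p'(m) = 0.21*m^2 - 6.22*m + 2.04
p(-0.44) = 3.13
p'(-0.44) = 4.82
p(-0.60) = 2.28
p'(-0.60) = 5.85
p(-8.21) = -260.47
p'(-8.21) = 67.26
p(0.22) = 4.94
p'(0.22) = 0.68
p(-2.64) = -23.71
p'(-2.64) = 19.92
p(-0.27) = 3.86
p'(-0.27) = 3.73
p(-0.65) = 1.98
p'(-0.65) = 6.17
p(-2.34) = -18.06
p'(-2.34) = 17.74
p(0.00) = 4.64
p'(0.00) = 2.04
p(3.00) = -15.34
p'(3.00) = -14.73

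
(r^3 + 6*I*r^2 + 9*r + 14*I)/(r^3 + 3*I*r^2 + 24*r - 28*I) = (r + I)/(r - 2*I)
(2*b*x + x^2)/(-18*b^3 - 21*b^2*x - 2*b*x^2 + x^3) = x*(2*b + x)/(-18*b^3 - 21*b^2*x - 2*b*x^2 + x^3)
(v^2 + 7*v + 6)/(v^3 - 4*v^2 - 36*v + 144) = (v + 1)/(v^2 - 10*v + 24)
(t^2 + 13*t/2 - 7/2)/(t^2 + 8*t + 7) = (t - 1/2)/(t + 1)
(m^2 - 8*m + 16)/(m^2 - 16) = (m - 4)/(m + 4)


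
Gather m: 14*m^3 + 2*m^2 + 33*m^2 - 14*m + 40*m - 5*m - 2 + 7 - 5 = 14*m^3 + 35*m^2 + 21*m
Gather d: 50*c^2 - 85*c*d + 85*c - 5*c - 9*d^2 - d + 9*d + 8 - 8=50*c^2 + 80*c - 9*d^2 + d*(8 - 85*c)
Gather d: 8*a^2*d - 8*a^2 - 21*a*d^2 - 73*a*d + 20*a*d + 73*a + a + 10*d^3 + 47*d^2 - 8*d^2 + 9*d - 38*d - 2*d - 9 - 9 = -8*a^2 + 74*a + 10*d^3 + d^2*(39 - 21*a) + d*(8*a^2 - 53*a - 31) - 18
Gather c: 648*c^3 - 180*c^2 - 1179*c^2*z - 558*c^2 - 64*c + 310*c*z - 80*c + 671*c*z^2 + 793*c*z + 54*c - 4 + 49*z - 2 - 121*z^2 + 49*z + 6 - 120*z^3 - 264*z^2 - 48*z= 648*c^3 + c^2*(-1179*z - 738) + c*(671*z^2 + 1103*z - 90) - 120*z^3 - 385*z^2 + 50*z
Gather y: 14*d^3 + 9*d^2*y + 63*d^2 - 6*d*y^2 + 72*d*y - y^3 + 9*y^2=14*d^3 + 63*d^2 - y^3 + y^2*(9 - 6*d) + y*(9*d^2 + 72*d)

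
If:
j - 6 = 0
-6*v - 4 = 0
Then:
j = 6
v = -2/3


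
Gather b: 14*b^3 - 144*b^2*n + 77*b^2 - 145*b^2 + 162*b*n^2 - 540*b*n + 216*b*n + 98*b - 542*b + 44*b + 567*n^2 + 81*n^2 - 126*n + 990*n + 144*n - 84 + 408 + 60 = 14*b^3 + b^2*(-144*n - 68) + b*(162*n^2 - 324*n - 400) + 648*n^2 + 1008*n + 384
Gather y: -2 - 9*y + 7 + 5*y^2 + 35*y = 5*y^2 + 26*y + 5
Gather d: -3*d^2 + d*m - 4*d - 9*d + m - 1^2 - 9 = -3*d^2 + d*(m - 13) + m - 10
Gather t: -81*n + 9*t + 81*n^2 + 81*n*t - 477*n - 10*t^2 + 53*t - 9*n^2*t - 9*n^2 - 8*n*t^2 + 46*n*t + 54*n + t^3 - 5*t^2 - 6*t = 72*n^2 - 504*n + t^3 + t^2*(-8*n - 15) + t*(-9*n^2 + 127*n + 56)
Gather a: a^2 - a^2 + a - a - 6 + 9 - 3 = 0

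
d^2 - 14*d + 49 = (d - 7)^2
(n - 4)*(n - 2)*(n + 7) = n^3 + n^2 - 34*n + 56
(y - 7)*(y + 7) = y^2 - 49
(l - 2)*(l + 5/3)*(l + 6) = l^3 + 17*l^2/3 - 16*l/3 - 20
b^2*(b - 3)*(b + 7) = b^4 + 4*b^3 - 21*b^2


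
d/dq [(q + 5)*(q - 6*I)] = 2*q + 5 - 6*I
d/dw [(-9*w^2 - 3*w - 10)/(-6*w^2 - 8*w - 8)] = (27*w^2 + 12*w - 28)/(2*(9*w^4 + 24*w^3 + 40*w^2 + 32*w + 16))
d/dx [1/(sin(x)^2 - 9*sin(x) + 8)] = (9 - 2*sin(x))*cos(x)/(sin(x)^2 - 9*sin(x) + 8)^2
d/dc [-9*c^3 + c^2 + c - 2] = -27*c^2 + 2*c + 1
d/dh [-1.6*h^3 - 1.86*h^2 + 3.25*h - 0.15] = -4.8*h^2 - 3.72*h + 3.25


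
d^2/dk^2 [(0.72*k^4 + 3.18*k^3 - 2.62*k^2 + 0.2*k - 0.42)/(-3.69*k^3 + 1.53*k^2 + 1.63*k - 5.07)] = (1.13686837721616e-13*k^7 + 23.4096480000001*k^6 - 61.0535880000001*k^5 + 905.89266*k^4 - 711.600432*k^3 + 93.172248*k^2 - 540.6183*k + 140.135796)/(50.243409*k^9 - 62.497899*k^8 - 40.668966*k^7 + 258.73425*k^6 - 153.777312*k^5 - 159.557256*k^4 + 356.086934*k^3 - 77.574042*k^2 - 125.696961*k + 130.323843)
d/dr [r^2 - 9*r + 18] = 2*r - 9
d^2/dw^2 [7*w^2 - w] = 14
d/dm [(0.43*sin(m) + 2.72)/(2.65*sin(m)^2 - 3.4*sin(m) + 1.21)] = (-1.1395*sin(m)^2 - 14.416*sin(m) + 9.7683)*cos(m)/(7.0225*sin(m)^4 - 18.02*sin(m)^3 + 17.973*sin(m)^2 - 8.228*sin(m) + 1.4641)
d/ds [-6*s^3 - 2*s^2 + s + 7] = -18*s^2 - 4*s + 1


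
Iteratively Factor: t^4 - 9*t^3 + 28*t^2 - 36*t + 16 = (t - 4)*(t^3 - 5*t^2 + 8*t - 4) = (t - 4)*(t - 2)*(t^2 - 3*t + 2) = (t - 4)*(t - 2)^2*(t - 1)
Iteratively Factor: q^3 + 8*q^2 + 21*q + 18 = (q + 2)*(q^2 + 6*q + 9) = (q + 2)*(q + 3)*(q + 3)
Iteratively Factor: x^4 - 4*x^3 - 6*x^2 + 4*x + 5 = (x + 1)*(x^3 - 5*x^2 - x + 5) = (x - 5)*(x + 1)*(x^2 - 1) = (x - 5)*(x + 1)^2*(x - 1)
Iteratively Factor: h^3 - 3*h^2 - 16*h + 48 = (h + 4)*(h^2 - 7*h + 12) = (h - 4)*(h + 4)*(h - 3)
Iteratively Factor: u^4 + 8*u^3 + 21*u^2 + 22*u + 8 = (u + 1)*(u^3 + 7*u^2 + 14*u + 8) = (u + 1)*(u + 2)*(u^2 + 5*u + 4) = (u + 1)^2*(u + 2)*(u + 4)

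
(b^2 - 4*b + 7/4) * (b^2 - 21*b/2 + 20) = b^4 - 29*b^3/2 + 255*b^2/4 - 787*b/8 + 35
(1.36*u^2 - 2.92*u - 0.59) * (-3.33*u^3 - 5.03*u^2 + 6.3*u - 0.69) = -4.5288*u^5 + 2.8828*u^4 + 25.2203*u^3 - 16.3667*u^2 - 1.7022*u + 0.4071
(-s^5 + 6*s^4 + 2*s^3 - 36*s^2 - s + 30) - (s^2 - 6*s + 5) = -s^5 + 6*s^4 + 2*s^3 - 37*s^2 + 5*s + 25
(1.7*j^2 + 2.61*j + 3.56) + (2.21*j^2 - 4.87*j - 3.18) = 3.91*j^2 - 2.26*j + 0.38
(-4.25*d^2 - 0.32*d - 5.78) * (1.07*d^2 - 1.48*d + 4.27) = -4.5475*d^4 + 5.9476*d^3 - 23.8585*d^2 + 7.188*d - 24.6806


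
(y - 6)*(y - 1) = y^2 - 7*y + 6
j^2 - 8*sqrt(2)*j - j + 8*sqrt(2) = (j - 1)*(j - 8*sqrt(2))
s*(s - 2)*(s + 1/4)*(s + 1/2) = s^4 - 5*s^3/4 - 11*s^2/8 - s/4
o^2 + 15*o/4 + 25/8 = (o + 5/4)*(o + 5/2)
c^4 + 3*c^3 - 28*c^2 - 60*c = c*(c - 5)*(c + 2)*(c + 6)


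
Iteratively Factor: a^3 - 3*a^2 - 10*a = (a + 2)*(a^2 - 5*a) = a*(a + 2)*(a - 5)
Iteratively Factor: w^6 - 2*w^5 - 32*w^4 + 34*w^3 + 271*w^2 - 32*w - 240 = (w + 3)*(w^5 - 5*w^4 - 17*w^3 + 85*w^2 + 16*w - 80) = (w - 4)*(w + 3)*(w^4 - w^3 - 21*w^2 + w + 20) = (w - 4)*(w + 1)*(w + 3)*(w^3 - 2*w^2 - 19*w + 20) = (w - 4)*(w - 1)*(w + 1)*(w + 3)*(w^2 - w - 20) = (w - 5)*(w - 4)*(w - 1)*(w + 1)*(w + 3)*(w + 4)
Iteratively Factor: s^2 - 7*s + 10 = (s - 2)*(s - 5)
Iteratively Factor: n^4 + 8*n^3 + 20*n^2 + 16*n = (n + 2)*(n^3 + 6*n^2 + 8*n) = (n + 2)^2*(n^2 + 4*n) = (n + 2)^2*(n + 4)*(n)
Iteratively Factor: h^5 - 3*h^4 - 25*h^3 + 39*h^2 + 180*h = (h + 3)*(h^4 - 6*h^3 - 7*h^2 + 60*h) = (h + 3)^2*(h^3 - 9*h^2 + 20*h) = h*(h + 3)^2*(h^2 - 9*h + 20) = h*(h - 4)*(h + 3)^2*(h - 5)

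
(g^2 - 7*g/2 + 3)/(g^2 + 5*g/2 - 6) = (g - 2)/(g + 4)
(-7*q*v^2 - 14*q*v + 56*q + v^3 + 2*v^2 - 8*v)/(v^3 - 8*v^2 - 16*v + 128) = (-7*q*v + 14*q + v^2 - 2*v)/(v^2 - 12*v + 32)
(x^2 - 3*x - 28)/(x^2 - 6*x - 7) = (x + 4)/(x + 1)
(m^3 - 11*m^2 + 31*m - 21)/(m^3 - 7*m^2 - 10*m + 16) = (m^2 - 10*m + 21)/(m^2 - 6*m - 16)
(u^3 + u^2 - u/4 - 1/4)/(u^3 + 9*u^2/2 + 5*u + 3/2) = (u - 1/2)/(u + 3)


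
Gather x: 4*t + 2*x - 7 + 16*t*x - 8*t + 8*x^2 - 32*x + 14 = -4*t + 8*x^2 + x*(16*t - 30) + 7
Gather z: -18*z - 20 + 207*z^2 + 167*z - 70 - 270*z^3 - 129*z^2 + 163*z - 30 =-270*z^3 + 78*z^2 + 312*z - 120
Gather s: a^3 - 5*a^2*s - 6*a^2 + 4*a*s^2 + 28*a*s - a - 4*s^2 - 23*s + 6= a^3 - 6*a^2 - a + s^2*(4*a - 4) + s*(-5*a^2 + 28*a - 23) + 6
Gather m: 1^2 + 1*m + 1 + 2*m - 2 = 3*m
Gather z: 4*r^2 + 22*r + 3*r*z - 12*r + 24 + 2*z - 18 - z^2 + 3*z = 4*r^2 + 10*r - z^2 + z*(3*r + 5) + 6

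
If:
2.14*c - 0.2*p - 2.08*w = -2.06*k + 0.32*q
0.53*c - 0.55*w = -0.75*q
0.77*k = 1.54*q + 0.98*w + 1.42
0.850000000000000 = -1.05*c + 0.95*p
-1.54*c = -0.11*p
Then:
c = 0.07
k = -1.19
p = 0.97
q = -0.83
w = -1.07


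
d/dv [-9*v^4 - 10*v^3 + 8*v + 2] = -36*v^3 - 30*v^2 + 8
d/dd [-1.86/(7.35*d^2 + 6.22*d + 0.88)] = (27.342*d + 11.5692)/(7.35*d^2 + 6.22*d + 0.88)^2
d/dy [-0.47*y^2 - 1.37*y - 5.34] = -0.94*y - 1.37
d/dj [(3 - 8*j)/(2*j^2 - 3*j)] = (16*j^2 - 12*j + 9)/(j^2*(4*j^2 - 12*j + 9))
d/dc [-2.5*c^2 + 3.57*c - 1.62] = 3.57 - 5.0*c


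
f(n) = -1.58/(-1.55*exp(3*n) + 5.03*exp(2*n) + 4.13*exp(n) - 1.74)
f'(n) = -1.58*(4.65*exp(3*n) - 10.06*exp(2*n) - 4.13*exp(n))/(-1.55*exp(3*n) + 5.03*exp(2*n) + 4.13*exp(n) - 1.74)^2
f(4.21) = 0.00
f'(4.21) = -0.00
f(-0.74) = -1.31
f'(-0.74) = 4.07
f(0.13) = -0.22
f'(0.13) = 0.33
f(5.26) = 0.00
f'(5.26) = -0.00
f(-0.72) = -1.23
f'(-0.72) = 3.70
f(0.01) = -0.26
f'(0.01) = 0.43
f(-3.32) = 1.00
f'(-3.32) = 0.10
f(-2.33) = 1.22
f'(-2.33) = 0.47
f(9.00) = 0.00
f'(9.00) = 0.00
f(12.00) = 0.00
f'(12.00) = 0.00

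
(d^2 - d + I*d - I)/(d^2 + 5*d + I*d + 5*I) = (d - 1)/(d + 5)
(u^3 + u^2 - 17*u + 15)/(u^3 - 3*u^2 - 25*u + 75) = (u - 1)/(u - 5)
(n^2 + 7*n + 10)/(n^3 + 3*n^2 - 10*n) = (n + 2)/(n*(n - 2))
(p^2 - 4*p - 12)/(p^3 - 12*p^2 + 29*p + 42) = (p + 2)/(p^2 - 6*p - 7)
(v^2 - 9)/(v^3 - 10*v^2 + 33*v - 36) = (v + 3)/(v^2 - 7*v + 12)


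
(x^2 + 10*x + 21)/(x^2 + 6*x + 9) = (x + 7)/(x + 3)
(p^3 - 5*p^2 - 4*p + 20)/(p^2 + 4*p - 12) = (p^2 - 3*p - 10)/(p + 6)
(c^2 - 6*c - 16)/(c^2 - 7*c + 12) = (c^2 - 6*c - 16)/(c^2 - 7*c + 12)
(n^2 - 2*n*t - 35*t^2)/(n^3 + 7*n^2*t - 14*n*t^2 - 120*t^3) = (-n + 7*t)/(-n^2 - 2*n*t + 24*t^2)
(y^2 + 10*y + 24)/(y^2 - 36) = (y + 4)/(y - 6)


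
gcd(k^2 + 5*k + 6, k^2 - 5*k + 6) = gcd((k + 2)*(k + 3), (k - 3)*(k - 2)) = 1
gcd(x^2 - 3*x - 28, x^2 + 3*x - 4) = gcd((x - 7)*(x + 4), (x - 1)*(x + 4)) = x + 4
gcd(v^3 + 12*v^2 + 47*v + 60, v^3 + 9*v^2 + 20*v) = v^2 + 9*v + 20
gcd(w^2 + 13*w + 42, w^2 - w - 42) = w + 6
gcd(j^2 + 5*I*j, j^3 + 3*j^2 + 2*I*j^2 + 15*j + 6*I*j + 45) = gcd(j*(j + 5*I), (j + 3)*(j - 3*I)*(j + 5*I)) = j + 5*I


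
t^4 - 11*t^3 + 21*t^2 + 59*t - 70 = (t - 7)*(t - 5)*(t - 1)*(t + 2)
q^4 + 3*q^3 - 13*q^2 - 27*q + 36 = (q - 3)*(q - 1)*(q + 3)*(q + 4)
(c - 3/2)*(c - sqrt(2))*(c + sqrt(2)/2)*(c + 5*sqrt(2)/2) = c^4 - 3*c^3/2 + 2*sqrt(2)*c^3 - 3*sqrt(2)*c^2 - 7*c^2/2 - 5*sqrt(2)*c/2 + 21*c/4 + 15*sqrt(2)/4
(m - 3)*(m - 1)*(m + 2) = m^3 - 2*m^2 - 5*m + 6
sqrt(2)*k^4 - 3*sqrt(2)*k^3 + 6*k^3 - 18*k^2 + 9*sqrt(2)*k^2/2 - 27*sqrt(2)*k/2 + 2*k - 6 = (k - 3)*(k + sqrt(2)/2)*(k + 2*sqrt(2))*(sqrt(2)*k + 1)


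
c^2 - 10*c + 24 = (c - 6)*(c - 4)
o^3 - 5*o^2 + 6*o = o*(o - 3)*(o - 2)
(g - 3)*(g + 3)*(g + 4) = g^3 + 4*g^2 - 9*g - 36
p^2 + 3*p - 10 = (p - 2)*(p + 5)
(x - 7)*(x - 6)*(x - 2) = x^3 - 15*x^2 + 68*x - 84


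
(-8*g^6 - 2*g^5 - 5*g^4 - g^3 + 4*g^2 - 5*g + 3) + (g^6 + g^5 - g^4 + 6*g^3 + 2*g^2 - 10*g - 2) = -7*g^6 - g^5 - 6*g^4 + 5*g^3 + 6*g^2 - 15*g + 1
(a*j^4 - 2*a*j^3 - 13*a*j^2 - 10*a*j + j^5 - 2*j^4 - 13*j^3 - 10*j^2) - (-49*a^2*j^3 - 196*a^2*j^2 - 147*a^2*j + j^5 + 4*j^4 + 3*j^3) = 49*a^2*j^3 + 196*a^2*j^2 + 147*a^2*j + a*j^4 - 2*a*j^3 - 13*a*j^2 - 10*a*j - 6*j^4 - 16*j^3 - 10*j^2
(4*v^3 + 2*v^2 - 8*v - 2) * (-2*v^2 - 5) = -8*v^5 - 4*v^4 - 4*v^3 - 6*v^2 + 40*v + 10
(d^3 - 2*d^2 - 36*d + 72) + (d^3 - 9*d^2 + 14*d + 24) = 2*d^3 - 11*d^2 - 22*d + 96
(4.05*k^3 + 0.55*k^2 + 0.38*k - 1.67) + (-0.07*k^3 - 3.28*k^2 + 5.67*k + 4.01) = 3.98*k^3 - 2.73*k^2 + 6.05*k + 2.34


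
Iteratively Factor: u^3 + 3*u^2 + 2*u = (u)*(u^2 + 3*u + 2) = u*(u + 2)*(u + 1)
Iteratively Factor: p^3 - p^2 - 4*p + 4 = (p - 1)*(p^2 - 4) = (p - 2)*(p - 1)*(p + 2)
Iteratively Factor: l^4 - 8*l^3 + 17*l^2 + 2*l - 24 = (l + 1)*(l^3 - 9*l^2 + 26*l - 24) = (l - 4)*(l + 1)*(l^2 - 5*l + 6) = (l - 4)*(l - 2)*(l + 1)*(l - 3)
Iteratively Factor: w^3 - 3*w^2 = (w)*(w^2 - 3*w) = w^2*(w - 3)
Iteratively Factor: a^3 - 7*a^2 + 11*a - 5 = (a - 1)*(a^2 - 6*a + 5) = (a - 5)*(a - 1)*(a - 1)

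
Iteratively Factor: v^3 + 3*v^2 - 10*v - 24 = (v + 2)*(v^2 + v - 12) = (v - 3)*(v + 2)*(v + 4)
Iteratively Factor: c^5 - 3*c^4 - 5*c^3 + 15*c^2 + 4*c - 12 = (c - 3)*(c^4 - 5*c^2 + 4) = (c - 3)*(c - 1)*(c^3 + c^2 - 4*c - 4) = (c - 3)*(c - 1)*(c + 1)*(c^2 - 4) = (c - 3)*(c - 2)*(c - 1)*(c + 1)*(c + 2)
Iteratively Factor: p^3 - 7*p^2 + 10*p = (p)*(p^2 - 7*p + 10) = p*(p - 5)*(p - 2)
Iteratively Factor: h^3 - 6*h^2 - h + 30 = (h - 3)*(h^2 - 3*h - 10) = (h - 3)*(h + 2)*(h - 5)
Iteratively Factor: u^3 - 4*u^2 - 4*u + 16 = (u + 2)*(u^2 - 6*u + 8) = (u - 2)*(u + 2)*(u - 4)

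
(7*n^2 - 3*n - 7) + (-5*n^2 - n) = 2*n^2 - 4*n - 7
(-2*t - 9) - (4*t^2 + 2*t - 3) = -4*t^2 - 4*t - 6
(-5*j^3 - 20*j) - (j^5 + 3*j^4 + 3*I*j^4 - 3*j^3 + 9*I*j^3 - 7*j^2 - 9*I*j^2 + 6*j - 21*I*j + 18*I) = -j^5 - 3*j^4 - 3*I*j^4 - 2*j^3 - 9*I*j^3 + 7*j^2 + 9*I*j^2 - 26*j + 21*I*j - 18*I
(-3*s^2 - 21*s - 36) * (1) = -3*s^2 - 21*s - 36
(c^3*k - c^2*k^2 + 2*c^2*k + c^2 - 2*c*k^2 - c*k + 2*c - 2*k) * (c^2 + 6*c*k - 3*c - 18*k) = c^5*k + 5*c^4*k^2 - c^4*k + c^4 - 6*c^3*k^3 - 5*c^3*k^2 - c^3*k - c^3 + 6*c^2*k^3 - 36*c^2*k^2 - 5*c^2*k - 6*c^2 + 36*c*k^3 + 6*c*k^2 - 30*c*k + 36*k^2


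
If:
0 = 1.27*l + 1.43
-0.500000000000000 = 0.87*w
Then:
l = -1.13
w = -0.57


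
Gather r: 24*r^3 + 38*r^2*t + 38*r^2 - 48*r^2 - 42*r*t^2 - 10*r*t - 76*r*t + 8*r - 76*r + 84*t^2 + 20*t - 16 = 24*r^3 + r^2*(38*t - 10) + r*(-42*t^2 - 86*t - 68) + 84*t^2 + 20*t - 16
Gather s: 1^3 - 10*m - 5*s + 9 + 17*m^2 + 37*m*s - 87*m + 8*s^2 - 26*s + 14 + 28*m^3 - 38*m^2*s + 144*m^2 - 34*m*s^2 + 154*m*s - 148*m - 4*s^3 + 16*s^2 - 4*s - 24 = 28*m^3 + 161*m^2 - 245*m - 4*s^3 + s^2*(24 - 34*m) + s*(-38*m^2 + 191*m - 35)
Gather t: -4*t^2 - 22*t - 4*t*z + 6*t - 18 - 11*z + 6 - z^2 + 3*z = -4*t^2 + t*(-4*z - 16) - z^2 - 8*z - 12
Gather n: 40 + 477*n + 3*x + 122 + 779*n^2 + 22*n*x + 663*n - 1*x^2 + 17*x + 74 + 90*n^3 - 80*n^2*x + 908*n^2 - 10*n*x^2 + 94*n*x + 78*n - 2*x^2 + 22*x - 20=90*n^3 + n^2*(1687 - 80*x) + n*(-10*x^2 + 116*x + 1218) - 3*x^2 + 42*x + 216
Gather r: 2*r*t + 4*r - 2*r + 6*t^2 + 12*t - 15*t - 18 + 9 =r*(2*t + 2) + 6*t^2 - 3*t - 9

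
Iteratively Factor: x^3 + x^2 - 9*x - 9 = (x + 3)*(x^2 - 2*x - 3) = (x - 3)*(x + 3)*(x + 1)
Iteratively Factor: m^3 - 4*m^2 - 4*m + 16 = (m + 2)*(m^2 - 6*m + 8) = (m - 2)*(m + 2)*(m - 4)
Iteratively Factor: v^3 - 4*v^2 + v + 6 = (v - 2)*(v^2 - 2*v - 3) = (v - 3)*(v - 2)*(v + 1)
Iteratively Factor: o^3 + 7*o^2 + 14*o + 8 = (o + 1)*(o^2 + 6*o + 8) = (o + 1)*(o + 4)*(o + 2)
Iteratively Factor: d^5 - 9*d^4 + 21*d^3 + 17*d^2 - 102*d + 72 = (d - 1)*(d^4 - 8*d^3 + 13*d^2 + 30*d - 72) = (d - 3)*(d - 1)*(d^3 - 5*d^2 - 2*d + 24) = (d - 3)^2*(d - 1)*(d^2 - 2*d - 8) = (d - 4)*(d - 3)^2*(d - 1)*(d + 2)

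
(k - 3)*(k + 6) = k^2 + 3*k - 18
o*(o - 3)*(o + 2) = o^3 - o^2 - 6*o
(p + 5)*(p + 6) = p^2 + 11*p + 30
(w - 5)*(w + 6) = w^2 + w - 30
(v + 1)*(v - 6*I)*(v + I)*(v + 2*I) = v^4 + v^3 - 3*I*v^3 + 16*v^2 - 3*I*v^2 + 16*v + 12*I*v + 12*I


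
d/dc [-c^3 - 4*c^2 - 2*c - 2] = -3*c^2 - 8*c - 2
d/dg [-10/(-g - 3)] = -10/(g + 3)^2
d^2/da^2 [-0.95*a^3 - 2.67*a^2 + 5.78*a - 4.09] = -5.7*a - 5.34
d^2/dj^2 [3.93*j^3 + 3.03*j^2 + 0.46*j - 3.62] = 23.58*j + 6.06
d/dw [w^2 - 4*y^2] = 2*w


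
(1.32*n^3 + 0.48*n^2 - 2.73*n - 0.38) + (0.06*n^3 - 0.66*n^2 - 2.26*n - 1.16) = 1.38*n^3 - 0.18*n^2 - 4.99*n - 1.54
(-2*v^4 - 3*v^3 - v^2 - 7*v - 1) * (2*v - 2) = -4*v^5 - 2*v^4 + 4*v^3 - 12*v^2 + 12*v + 2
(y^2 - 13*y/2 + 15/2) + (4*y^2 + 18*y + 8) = 5*y^2 + 23*y/2 + 31/2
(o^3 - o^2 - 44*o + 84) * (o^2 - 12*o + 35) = o^5 - 13*o^4 + 3*o^3 + 577*o^2 - 2548*o + 2940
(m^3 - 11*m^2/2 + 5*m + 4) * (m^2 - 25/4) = m^5 - 11*m^4/2 - 5*m^3/4 + 307*m^2/8 - 125*m/4 - 25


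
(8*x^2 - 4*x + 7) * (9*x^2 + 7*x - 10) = 72*x^4 + 20*x^3 - 45*x^2 + 89*x - 70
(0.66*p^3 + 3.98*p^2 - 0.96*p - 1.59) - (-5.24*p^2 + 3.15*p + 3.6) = 0.66*p^3 + 9.22*p^2 - 4.11*p - 5.19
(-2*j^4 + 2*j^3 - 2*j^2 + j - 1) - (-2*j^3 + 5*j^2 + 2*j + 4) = -2*j^4 + 4*j^3 - 7*j^2 - j - 5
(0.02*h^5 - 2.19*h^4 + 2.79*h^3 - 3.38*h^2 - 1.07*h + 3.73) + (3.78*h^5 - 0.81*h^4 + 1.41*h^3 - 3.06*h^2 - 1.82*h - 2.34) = 3.8*h^5 - 3.0*h^4 + 4.2*h^3 - 6.44*h^2 - 2.89*h + 1.39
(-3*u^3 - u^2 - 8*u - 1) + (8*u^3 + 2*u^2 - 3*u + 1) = 5*u^3 + u^2 - 11*u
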